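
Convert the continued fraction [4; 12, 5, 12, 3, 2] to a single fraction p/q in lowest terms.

21757/5330

Fold from the inside: start with 2/1.
  3 + 1/2 = 7/2
  12 + 2/7 = 86/7
  5 + 7/86 = 437/86
  12 + 86/437 = 5330/437
  4 + 437/5330 = 21757/5330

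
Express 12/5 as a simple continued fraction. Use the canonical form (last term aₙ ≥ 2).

[2; 2, 2]

12 = 2*5 + 2
5 = 2*2 + 1
2 = 2*1 + 0  (stop)
So 12/5 = [2; 2, 2].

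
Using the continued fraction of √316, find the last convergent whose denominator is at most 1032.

√316 = [17; 1, 3, 2, 8, 2, 3, 1, 34, …] (period length 8).
Convergents:
  p_0/q_0 = 17/1
  p_1/q_1 = 18/1
  p_2/q_2 = 71/4
  p_3/q_3 = 160/9
  p_4/q_4 = 1351/76
  p_5/q_5 = 2862/161
  p_6/q_6 = 9937/559
  p_7/q_7 = 12799/720
  p_8/q_8 = 445103/25039
q_7 = 720 ≤ 1032 < 25039 = q_8, so the answer is 12799/720.

12799/720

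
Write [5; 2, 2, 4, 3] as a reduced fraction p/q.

384/71

Fold from the inside: start with 3/1.
  4 + 1/3 = 13/3
  2 + 3/13 = 29/13
  2 + 13/29 = 71/29
  5 + 29/71 = 384/71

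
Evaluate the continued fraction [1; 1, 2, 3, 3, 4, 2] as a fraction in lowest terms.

538/317

Fold from the inside: start with 2/1.
  4 + 1/2 = 9/2
  3 + 2/9 = 29/9
  3 + 9/29 = 96/29
  2 + 29/96 = 221/96
  1 + 96/221 = 317/221
  1 + 221/317 = 538/317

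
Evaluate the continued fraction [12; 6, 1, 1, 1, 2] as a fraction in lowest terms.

Using pₖ = aₖpₖ₋₁ + pₖ₋₂ and qₖ = aₖqₖ₋₁ + qₖ₋₂:
  k=0: a=12, p=12, q=1
  k=1: a=6, p=73, q=6
  k=2: a=1, p=85, q=7
  k=3: a=1, p=158, q=13
  k=4: a=1, p=243, q=20
  k=5: a=2, p=644, q=53

644/53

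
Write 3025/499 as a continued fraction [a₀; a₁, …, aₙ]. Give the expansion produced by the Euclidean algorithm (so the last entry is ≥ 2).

3025 = 6·499 + 31
499 = 16·31 + 3
31 = 10·3 + 1
3 = 3·1 + 0  (stop)
So 3025/499 = [6; 16, 10, 3].

[6; 16, 10, 3]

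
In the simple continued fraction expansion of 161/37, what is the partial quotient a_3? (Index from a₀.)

5

161 = 4·37 + 13   →  a_0 = 4
37 = 2·13 + 11   →  a_1 = 2
13 = 1·11 + 2   →  a_2 = 1
11 = 5·2 + 1   →  a_3 = 5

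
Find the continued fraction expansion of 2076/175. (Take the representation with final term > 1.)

[11; 1, 6, 3, 2, 3]

2076 = 11×175 + 151
175 = 1×151 + 24
151 = 6×24 + 7
24 = 3×7 + 3
7 = 2×3 + 1
3 = 3×1 + 0  (stop)
So 2076/175 = [11; 1, 6, 3, 2, 3].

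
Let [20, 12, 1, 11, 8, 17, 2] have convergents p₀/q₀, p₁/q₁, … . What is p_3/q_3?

3112/155

Using pₖ = aₖpₖ₋₁ + pₖ₋₂, qₖ = aₖqₖ₋₁ + qₖ₋₂ (with p₋₁=1, p₋₂=0, q₋₁=0, q₋₂=1):
  k=0: a=20, p=20, q=1
  k=1: a=12, p=241, q=12
  k=2: a=1, p=261, q=13
  k=3: a=11, p=3112, q=155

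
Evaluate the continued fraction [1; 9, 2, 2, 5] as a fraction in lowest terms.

281/254

Using pₖ = aₖpₖ₋₁ + pₖ₋₂ and qₖ = aₖqₖ₋₁ + qₖ₋₂:
  k=0: a=1, p=1, q=1
  k=1: a=9, p=10, q=9
  k=2: a=2, p=21, q=19
  k=3: a=2, p=52, q=47
  k=4: a=5, p=281, q=254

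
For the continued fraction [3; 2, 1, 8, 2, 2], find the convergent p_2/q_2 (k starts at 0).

Using pₖ = aₖpₖ₋₁ + pₖ₋₂, qₖ = aₖqₖ₋₁ + qₖ₋₂ (with p₋₁=1, p₋₂=0, q₋₁=0, q₋₂=1):
  k=0: a=3, p=3, q=1
  k=1: a=2, p=7, q=2
  k=2: a=1, p=10, q=3

10/3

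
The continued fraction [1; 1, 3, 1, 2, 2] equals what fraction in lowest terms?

59/33

Using pₖ = aₖpₖ₋₁ + pₖ₋₂ and qₖ = aₖqₖ₋₁ + qₖ₋₂:
  k=0: a=1, p=1, q=1
  k=1: a=1, p=2, q=1
  k=2: a=3, p=7, q=4
  k=3: a=1, p=9, q=5
  k=4: a=2, p=25, q=14
  k=5: a=2, p=59, q=33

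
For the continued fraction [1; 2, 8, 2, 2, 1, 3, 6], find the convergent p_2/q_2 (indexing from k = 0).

25/17

Using pₖ = aₖpₖ₋₁ + pₖ₋₂, qₖ = aₖqₖ₋₁ + qₖ₋₂ (with p₋₁=1, p₋₂=0, q₋₁=0, q₋₂=1):
  k=0: a=1, p=1, q=1
  k=1: a=2, p=3, q=2
  k=2: a=8, p=25, q=17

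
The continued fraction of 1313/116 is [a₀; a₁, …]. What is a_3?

1313 = 11·116 + 37   →  a_0 = 11
116 = 3·37 + 5   →  a_1 = 3
37 = 7·5 + 2   →  a_2 = 7
5 = 2·2 + 1   →  a_3 = 2

2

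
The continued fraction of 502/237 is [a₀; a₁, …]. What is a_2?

502 = 2·237 + 28   →  a_0 = 2
237 = 8·28 + 13   →  a_1 = 8
28 = 2·13 + 2   →  a_2 = 2

2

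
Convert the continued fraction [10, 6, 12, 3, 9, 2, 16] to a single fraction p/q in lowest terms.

740317/72834

Fold from the inside: start with 16/1.
  2 + 1/16 = 33/16
  9 + 16/33 = 313/33
  3 + 33/313 = 972/313
  12 + 313/972 = 11977/972
  6 + 972/11977 = 72834/11977
  10 + 11977/72834 = 740317/72834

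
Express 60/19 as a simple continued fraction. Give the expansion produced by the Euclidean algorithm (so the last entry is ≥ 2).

[3; 6, 3]

60 = 3×19 + 3
19 = 6×3 + 1
3 = 3×1 + 0  (stop)
So 60/19 = [3; 6, 3].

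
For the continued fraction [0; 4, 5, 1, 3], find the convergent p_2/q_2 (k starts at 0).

Using pₖ = aₖpₖ₋₁ + pₖ₋₂, qₖ = aₖqₖ₋₁ + qₖ₋₂ (with p₋₁=1, p₋₂=0, q₋₁=0, q₋₂=1):
  k=0: a=0, p=0, q=1
  k=1: a=4, p=1, q=4
  k=2: a=5, p=5, q=21

5/21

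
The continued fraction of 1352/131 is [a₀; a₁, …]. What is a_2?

8

1352 = 10·131 + 42   →  a_0 = 10
131 = 3·42 + 5   →  a_1 = 3
42 = 8·5 + 2   →  a_2 = 8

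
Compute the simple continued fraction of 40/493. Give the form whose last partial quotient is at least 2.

40 = 0×493 + 40
493 = 12×40 + 13
40 = 3×13 + 1
13 = 13×1 + 0  (stop)
So 40/493 = [0; 12, 3, 13].

[0; 12, 3, 13]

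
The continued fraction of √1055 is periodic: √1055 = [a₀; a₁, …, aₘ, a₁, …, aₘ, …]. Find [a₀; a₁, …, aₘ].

[32; 2, 12, 2, 64]

a₀ = ⌊√1055⌋ = 32.
With m₀=0, d₀=1 and mₖ₊₁ = dₖaₖ − mₖ, dₖ₊₁ = (n − mₖ₊₁²)/dₖ, aₖ₊₁ = ⌊(a₀+mₖ₊₁)/dₖ₊₁⌋:
  k=1: m=32, d=31, a=2
  k=2: m=30, d=5, a=12
  k=3: m=30, d=31, a=2
  k=4: m=32, d=1, a=64
d=1 and a=2a₀=64 at k=4, so the next step gives (m, d) = (32, 31) again — its k=1 value — and the period has length 4.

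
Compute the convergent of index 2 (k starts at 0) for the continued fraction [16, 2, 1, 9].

Using pₖ = aₖpₖ₋₁ + pₖ₋₂, qₖ = aₖqₖ₋₁ + qₖ₋₂ (with p₋₁=1, p₋₂=0, q₋₁=0, q₋₂=1):
  k=0: a=16, p=16, q=1
  k=1: a=2, p=33, q=2
  k=2: a=1, p=49, q=3

49/3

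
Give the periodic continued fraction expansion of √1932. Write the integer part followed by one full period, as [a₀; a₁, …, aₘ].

[43; 1, 20, 1, 86]

a₀ = ⌊√1932⌋ = 43.
With m₀=0, d₀=1 and mₖ₊₁ = dₖaₖ − mₖ, dₖ₊₁ = (n − mₖ₊₁²)/dₖ, aₖ₊₁ = ⌊(a₀+mₖ₊₁)/dₖ₊₁⌋:
  k=1: m=43, d=83, a=1
  k=2: m=40, d=4, a=20
  k=3: m=40, d=83, a=1
  k=4: m=43, d=1, a=86
d=1 and a=2a₀=86 at k=4, so the next step gives (m, d) = (43, 83) again — its k=1 value — and the period has length 4.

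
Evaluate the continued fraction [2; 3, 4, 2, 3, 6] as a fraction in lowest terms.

Fold from the inside: start with 6/1.
  3 + 1/6 = 19/6
  2 + 6/19 = 44/19
  4 + 19/44 = 195/44
  3 + 44/195 = 629/195
  2 + 195/629 = 1453/629

1453/629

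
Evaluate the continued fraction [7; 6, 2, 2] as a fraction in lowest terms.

229/32

Fold from the inside: start with 2/1.
  2 + 1/2 = 5/2
  6 + 2/5 = 32/5
  7 + 5/32 = 229/32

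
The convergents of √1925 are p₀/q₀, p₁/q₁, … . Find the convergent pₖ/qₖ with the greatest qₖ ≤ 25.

351/8

√1925 = [43; 1, 6, 1, 86, …] (period length 4).
Convergents:
  p_0/q_0 = 43/1
  p_1/q_1 = 44/1
  p_2/q_2 = 307/7
  p_3/q_3 = 351/8
  p_4/q_4 = 30493/695
q_3 = 8 ≤ 25 < 695 = q_4, so the answer is 351/8.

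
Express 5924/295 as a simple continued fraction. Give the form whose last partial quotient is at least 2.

[20; 12, 3, 2, 3]

5924 = 20·295 + 24
295 = 12·24 + 7
24 = 3·7 + 3
7 = 2·3 + 1
3 = 3·1 + 0  (stop)
So 5924/295 = [20; 12, 3, 2, 3].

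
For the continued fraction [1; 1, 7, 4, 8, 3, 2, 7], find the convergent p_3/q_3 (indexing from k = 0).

62/33

Using pₖ = aₖpₖ₋₁ + pₖ₋₂, qₖ = aₖqₖ₋₁ + qₖ₋₂ (with p₋₁=1, p₋₂=0, q₋₁=0, q₋₂=1):
  k=0: a=1, p=1, q=1
  k=1: a=1, p=2, q=1
  k=2: a=7, p=15, q=8
  k=3: a=4, p=62, q=33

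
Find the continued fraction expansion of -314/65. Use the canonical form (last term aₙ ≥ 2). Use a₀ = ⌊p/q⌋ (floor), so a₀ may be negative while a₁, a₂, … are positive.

-314 = -5*65 + 11
65 = 5*11 + 10
11 = 1*10 + 1
10 = 10*1 + 0  (stop)
So -314/65 = [-5; 5, 1, 10].

[-5; 5, 1, 10]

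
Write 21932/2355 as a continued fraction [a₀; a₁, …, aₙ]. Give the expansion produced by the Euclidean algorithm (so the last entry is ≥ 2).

21932 = 9*2355 + 737
2355 = 3*737 + 144
737 = 5*144 + 17
144 = 8*17 + 8
17 = 2*8 + 1
8 = 8*1 + 0  (stop)
So 21932/2355 = [9; 3, 5, 8, 2, 8].

[9; 3, 5, 8, 2, 8]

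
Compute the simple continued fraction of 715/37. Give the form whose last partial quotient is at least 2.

[19; 3, 12]

715 = 19·37 + 12
37 = 3·12 + 1
12 = 12·1 + 0  (stop)
So 715/37 = [19; 3, 12].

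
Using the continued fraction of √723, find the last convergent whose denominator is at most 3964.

√723 = [26; 1, 7, 1, 52, …] (period length 4).
Convergents:
  p_0/q_0 = 26/1
  p_1/q_1 = 27/1
  p_2/q_2 = 215/8
  p_3/q_3 = 242/9
  p_4/q_4 = 12799/476
  p_5/q_5 = 13041/485
  p_6/q_6 = 104086/3871
  p_7/q_7 = 117127/4356
q_6 = 3871 ≤ 3964 < 4356 = q_7, so the answer is 104086/3871.

104086/3871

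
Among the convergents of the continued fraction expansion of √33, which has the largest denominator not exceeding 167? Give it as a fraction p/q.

787/137

√33 = [5; 1, 2, 1, 10, …] (period length 4).
Convergents:
  p_0/q_0 = 5/1
  p_1/q_1 = 6/1
  p_2/q_2 = 17/3
  p_3/q_3 = 23/4
  p_4/q_4 = 247/43
  p_5/q_5 = 270/47
  p_6/q_6 = 787/137
  p_7/q_7 = 1057/184
q_6 = 137 ≤ 167 < 184 = q_7, so the answer is 787/137.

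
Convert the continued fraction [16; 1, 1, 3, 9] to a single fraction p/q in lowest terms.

1077/65

Fold from the inside: start with 9/1.
  3 + 1/9 = 28/9
  1 + 9/28 = 37/28
  1 + 28/37 = 65/37
  16 + 37/65 = 1077/65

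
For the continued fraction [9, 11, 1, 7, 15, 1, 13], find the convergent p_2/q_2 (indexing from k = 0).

Using pₖ = aₖpₖ₋₁ + pₖ₋₂, qₖ = aₖqₖ₋₁ + qₖ₋₂ (with p₋₁=1, p₋₂=0, q₋₁=0, q₋₂=1):
  k=0: a=9, p=9, q=1
  k=1: a=11, p=100, q=11
  k=2: a=1, p=109, q=12

109/12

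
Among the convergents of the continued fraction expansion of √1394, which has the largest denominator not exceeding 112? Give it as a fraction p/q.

√1394 = [37; 2, 1, 36, 1, 2, 74, …] (period length 6).
Convergents:
  p_0/q_0 = 37/1
  p_1/q_1 = 75/2
  p_2/q_2 = 112/3
  p_3/q_3 = 4107/110
  p_4/q_4 = 4219/113
q_3 = 110 ≤ 112 < 113 = q_4, so the answer is 4107/110.

4107/110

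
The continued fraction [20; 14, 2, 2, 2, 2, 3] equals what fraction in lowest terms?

28639/1427

Using pₖ = aₖpₖ₋₁ + pₖ₋₂ and qₖ = aₖqₖ₋₁ + qₖ₋₂:
  k=0: a=20, p=20, q=1
  k=1: a=14, p=281, q=14
  k=2: a=2, p=582, q=29
  k=3: a=2, p=1445, q=72
  k=4: a=2, p=3472, q=173
  k=5: a=2, p=8389, q=418
  k=6: a=3, p=28639, q=1427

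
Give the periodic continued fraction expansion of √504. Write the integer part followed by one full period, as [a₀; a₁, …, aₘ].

a₀ = ⌊√504⌋ = 22.

[22; 2, 4, 2, 44]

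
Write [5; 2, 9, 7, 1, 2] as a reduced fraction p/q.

2425/443

Using pₖ = aₖpₖ₋₁ + pₖ₋₂ and qₖ = aₖqₖ₋₁ + qₖ₋₂:
  k=0: a=5, p=5, q=1
  k=1: a=2, p=11, q=2
  k=2: a=9, p=104, q=19
  k=3: a=7, p=739, q=135
  k=4: a=1, p=843, q=154
  k=5: a=2, p=2425, q=443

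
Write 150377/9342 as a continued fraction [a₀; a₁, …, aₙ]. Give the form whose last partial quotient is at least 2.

150377 = 16×9342 + 905
9342 = 10×905 + 292
905 = 3×292 + 29
292 = 10×29 + 2
29 = 14×2 + 1
2 = 2×1 + 0  (stop)
So 150377/9342 = [16; 10, 3, 10, 14, 2].

[16; 10, 3, 10, 14, 2]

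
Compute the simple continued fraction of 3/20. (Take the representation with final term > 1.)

3 = 0×20 + 3
20 = 6×3 + 2
3 = 1×2 + 1
2 = 2×1 + 0  (stop)
So 3/20 = [0; 6, 1, 2].

[0; 6, 1, 2]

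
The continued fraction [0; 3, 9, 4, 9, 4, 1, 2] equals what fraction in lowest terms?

4899/15227

Using pₖ = aₖpₖ₋₁ + pₖ₋₂ and qₖ = aₖqₖ₋₁ + qₖ₋₂:
  k=0: a=0, p=0, q=1
  k=1: a=3, p=1, q=3
  k=2: a=9, p=9, q=28
  k=3: a=4, p=37, q=115
  k=4: a=9, p=342, q=1063
  k=5: a=4, p=1405, q=4367
  k=6: a=1, p=1747, q=5430
  k=7: a=2, p=4899, q=15227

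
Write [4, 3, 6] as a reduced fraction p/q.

82/19

Fold from the inside: start with 6/1.
  3 + 1/6 = 19/6
  4 + 6/19 = 82/19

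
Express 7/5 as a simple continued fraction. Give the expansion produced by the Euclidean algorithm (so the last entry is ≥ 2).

[1; 2, 2]

7 = 1·5 + 2
5 = 2·2 + 1
2 = 2·1 + 0  (stop)
So 7/5 = [1; 2, 2].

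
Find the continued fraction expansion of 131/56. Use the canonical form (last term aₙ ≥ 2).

[2; 2, 1, 18]

131 = 2·56 + 19
56 = 2·19 + 18
19 = 1·18 + 1
18 = 18·1 + 0  (stop)
So 131/56 = [2; 2, 1, 18].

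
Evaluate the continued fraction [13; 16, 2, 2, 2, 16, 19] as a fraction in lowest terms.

Fold from the inside: start with 19/1.
  16 + 1/19 = 305/19
  2 + 19/305 = 629/305
  2 + 305/629 = 1563/629
  2 + 629/1563 = 3755/1563
  16 + 1563/3755 = 61643/3755
  13 + 3755/61643 = 805114/61643

805114/61643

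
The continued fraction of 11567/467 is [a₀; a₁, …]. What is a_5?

11567 = 24·467 + 359   →  a_0 = 24
467 = 1·359 + 108   →  a_1 = 1
359 = 3·108 + 35   →  a_2 = 3
108 = 3·35 + 3   →  a_3 = 3
35 = 11·3 + 2   →  a_4 = 11
3 = 1·2 + 1   →  a_5 = 1

1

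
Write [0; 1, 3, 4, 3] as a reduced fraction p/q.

42/55

Fold from the inside: start with 3/1.
  4 + 1/3 = 13/3
  3 + 3/13 = 42/13
  1 + 13/42 = 55/42
  0 + 42/55 = 42/55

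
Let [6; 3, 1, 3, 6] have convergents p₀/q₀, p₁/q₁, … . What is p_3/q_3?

94/15

Using pₖ = aₖpₖ₋₁ + pₖ₋₂, qₖ = aₖqₖ₋₁ + qₖ₋₂ (with p₋₁=1, p₋₂=0, q₋₁=0, q₋₂=1):
  k=0: a=6, p=6, q=1
  k=1: a=3, p=19, q=3
  k=2: a=1, p=25, q=4
  k=3: a=3, p=94, q=15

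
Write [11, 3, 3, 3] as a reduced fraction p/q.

373/33

Using pₖ = aₖpₖ₋₁ + pₖ₋₂ and qₖ = aₖqₖ₋₁ + qₖ₋₂:
  k=0: a=11, p=11, q=1
  k=1: a=3, p=34, q=3
  k=2: a=3, p=113, q=10
  k=3: a=3, p=373, q=33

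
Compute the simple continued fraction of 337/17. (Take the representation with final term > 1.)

337 = 19*17 + 14
17 = 1*14 + 3
14 = 4*3 + 2
3 = 1*2 + 1
2 = 2*1 + 0  (stop)
So 337/17 = [19; 1, 4, 1, 2].

[19; 1, 4, 1, 2]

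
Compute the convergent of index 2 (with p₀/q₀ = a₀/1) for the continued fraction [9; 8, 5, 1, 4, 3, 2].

Using pₖ = aₖpₖ₋₁ + pₖ₋₂, qₖ = aₖqₖ₋₁ + qₖ₋₂ (with p₋₁=1, p₋₂=0, q₋₁=0, q₋₂=1):
  k=0: a=9, p=9, q=1
  k=1: a=8, p=73, q=8
  k=2: a=5, p=374, q=41

374/41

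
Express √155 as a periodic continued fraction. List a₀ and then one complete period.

a₀ = ⌊√155⌋ = 12.
With m₀=0, d₀=1 and mₖ₊₁ = dₖaₖ − mₖ, dₖ₊₁ = (n − mₖ₊₁²)/dₖ, aₖ₊₁ = ⌊(a₀+mₖ₊₁)/dₖ₊₁⌋:
  k=1: m=12, d=11, a=2
  k=2: m=10, d=5, a=4
  k=3: m=10, d=11, a=2
  k=4: m=12, d=1, a=24
d=1 and a=2a₀=24 at k=4, so the next step gives (m, d) = (12, 11) again — its k=1 value — and the period has length 4.

[12; 2, 4, 2, 24]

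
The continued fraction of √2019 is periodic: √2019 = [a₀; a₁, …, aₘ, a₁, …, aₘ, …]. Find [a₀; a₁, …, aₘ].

[44; 1, 13, 1, 88]

a₀ = ⌊√2019⌋ = 44.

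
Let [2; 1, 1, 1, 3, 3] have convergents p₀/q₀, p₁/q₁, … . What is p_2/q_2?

5/2

Using pₖ = aₖpₖ₋₁ + pₖ₋₂, qₖ = aₖqₖ₋₁ + qₖ₋₂ (with p₋₁=1, p₋₂=0, q₋₁=0, q₋₂=1):
  k=0: a=2, p=2, q=1
  k=1: a=1, p=3, q=1
  k=2: a=1, p=5, q=2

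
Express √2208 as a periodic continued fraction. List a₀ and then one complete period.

[46; 1, 92]

a₀ = ⌊√2208⌋ = 46.
With m₀=0, d₀=1 and mₖ₊₁ = dₖaₖ − mₖ, dₖ₊₁ = (n − mₖ₊₁²)/dₖ, aₖ₊₁ = ⌊(a₀+mₖ₊₁)/dₖ₊₁⌋:
  k=1: m=46, d=92, a=1
  k=2: m=46, d=1, a=92
d=1 and a=2a₀=92 at k=2, so the next step gives (m, d) = (46, 92) again — its k=1 value — and the period has length 2.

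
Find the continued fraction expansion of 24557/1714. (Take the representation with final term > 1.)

24557 = 14·1714 + 561
1714 = 3·561 + 31
561 = 18·31 + 3
31 = 10·3 + 1
3 = 3·1 + 0  (stop)
So 24557/1714 = [14; 3, 18, 10, 3].

[14; 3, 18, 10, 3]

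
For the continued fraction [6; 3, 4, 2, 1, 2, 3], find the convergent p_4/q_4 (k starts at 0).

265/42

Using pₖ = aₖpₖ₋₁ + pₖ₋₂, qₖ = aₖqₖ₋₁ + qₖ₋₂ (with p₋₁=1, p₋₂=0, q₋₁=0, q₋₂=1):
  k=0: a=6, p=6, q=1
  k=1: a=3, p=19, q=3
  k=2: a=4, p=82, q=13
  k=3: a=2, p=183, q=29
  k=4: a=1, p=265, q=42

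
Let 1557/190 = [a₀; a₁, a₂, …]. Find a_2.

7

1557 = 8·190 + 37   →  a_0 = 8
190 = 5·37 + 5   →  a_1 = 5
37 = 7·5 + 2   →  a_2 = 7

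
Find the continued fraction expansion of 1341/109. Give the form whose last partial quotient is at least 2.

[12; 3, 3, 3, 3]

1341 = 12*109 + 33
109 = 3*33 + 10
33 = 3*10 + 3
10 = 3*3 + 1
3 = 3*1 + 0  (stop)
So 1341/109 = [12; 3, 3, 3, 3].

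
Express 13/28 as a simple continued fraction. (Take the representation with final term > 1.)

13 = 0*28 + 13
28 = 2*13 + 2
13 = 6*2 + 1
2 = 2*1 + 0  (stop)
So 13/28 = [0; 2, 6, 2].

[0; 2, 6, 2]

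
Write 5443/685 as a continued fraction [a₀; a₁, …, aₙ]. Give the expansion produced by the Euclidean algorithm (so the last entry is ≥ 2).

5443 = 7*685 + 648
685 = 1*648 + 37
648 = 17*37 + 19
37 = 1*19 + 18
19 = 1*18 + 1
18 = 18*1 + 0  (stop)
So 5443/685 = [7; 1, 17, 1, 1, 18].

[7; 1, 17, 1, 1, 18]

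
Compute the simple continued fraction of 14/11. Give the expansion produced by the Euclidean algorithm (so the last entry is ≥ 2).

14 = 1*11 + 3
11 = 3*3 + 2
3 = 1*2 + 1
2 = 2*1 + 0  (stop)
So 14/11 = [1; 3, 1, 2].

[1; 3, 1, 2]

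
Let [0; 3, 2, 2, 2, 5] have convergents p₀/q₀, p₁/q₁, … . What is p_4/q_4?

12/41

Using pₖ = aₖpₖ₋₁ + pₖ₋₂, qₖ = aₖqₖ₋₁ + qₖ₋₂ (with p₋₁=1, p₋₂=0, q₋₁=0, q₋₂=1):
  k=0: a=0, p=0, q=1
  k=1: a=3, p=1, q=3
  k=2: a=2, p=2, q=7
  k=3: a=2, p=5, q=17
  k=4: a=2, p=12, q=41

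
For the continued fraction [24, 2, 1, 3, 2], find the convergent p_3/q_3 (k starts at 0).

Using pₖ = aₖpₖ₋₁ + pₖ₋₂, qₖ = aₖqₖ₋₁ + qₖ₋₂ (with p₋₁=1, p₋₂=0, q₋₁=0, q₋₂=1):
  k=0: a=24, p=24, q=1
  k=1: a=2, p=49, q=2
  k=2: a=1, p=73, q=3
  k=3: a=3, p=268, q=11

268/11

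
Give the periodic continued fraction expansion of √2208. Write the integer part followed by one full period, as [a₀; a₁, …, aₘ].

[46; 1, 92]

a₀ = ⌊√2208⌋ = 46.
With m₀=0, d₀=1 and mₖ₊₁ = dₖaₖ − mₖ, dₖ₊₁ = (n − mₖ₊₁²)/dₖ, aₖ₊₁ = ⌊(a₀+mₖ₊₁)/dₖ₊₁⌋:
  k=1: m=46, d=92, a=1
  k=2: m=46, d=1, a=92
d=1 and a=2a₀=92 at k=2, so the next step gives (m, d) = (46, 92) again — its k=1 value — and the period has length 2.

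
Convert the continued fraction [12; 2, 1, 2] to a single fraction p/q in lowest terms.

99/8

Using pₖ = aₖpₖ₋₁ + pₖ₋₂ and qₖ = aₖqₖ₋₁ + qₖ₋₂:
  k=0: a=12, p=12, q=1
  k=1: a=2, p=25, q=2
  k=2: a=1, p=37, q=3
  k=3: a=2, p=99, q=8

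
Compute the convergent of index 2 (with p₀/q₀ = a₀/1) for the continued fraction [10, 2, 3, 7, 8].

Using pₖ = aₖpₖ₋₁ + pₖ₋₂, qₖ = aₖqₖ₋₁ + qₖ₋₂ (with p₋₁=1, p₋₂=0, q₋₁=0, q₋₂=1):
  k=0: a=10, p=10, q=1
  k=1: a=2, p=21, q=2
  k=2: a=3, p=73, q=7

73/7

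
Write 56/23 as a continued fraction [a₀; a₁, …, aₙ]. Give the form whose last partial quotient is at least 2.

[2; 2, 3, 3]

56 = 2×23 + 10
23 = 2×10 + 3
10 = 3×3 + 1
3 = 3×1 + 0  (stop)
So 56/23 = [2; 2, 3, 3].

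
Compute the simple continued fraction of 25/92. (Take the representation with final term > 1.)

[0; 3, 1, 2, 8]

25 = 0×92 + 25
92 = 3×25 + 17
25 = 1×17 + 8
17 = 2×8 + 1
8 = 8×1 + 0  (stop)
So 25/92 = [0; 3, 1, 2, 8].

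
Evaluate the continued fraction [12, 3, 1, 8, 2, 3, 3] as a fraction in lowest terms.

10357/845

Using pₖ = aₖpₖ₋₁ + pₖ₋₂ and qₖ = aₖqₖ₋₁ + qₖ₋₂:
  k=0: a=12, p=12, q=1
  k=1: a=3, p=37, q=3
  k=2: a=1, p=49, q=4
  k=3: a=8, p=429, q=35
  k=4: a=2, p=907, q=74
  k=5: a=3, p=3150, q=257
  k=6: a=3, p=10357, q=845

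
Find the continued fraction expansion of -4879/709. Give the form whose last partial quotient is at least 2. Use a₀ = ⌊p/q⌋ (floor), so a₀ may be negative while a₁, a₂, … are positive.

-4879 = -7×709 + 84
709 = 8×84 + 37
84 = 2×37 + 10
37 = 3×10 + 7
10 = 1×7 + 3
7 = 2×3 + 1
3 = 3×1 + 0  (stop)
So -4879/709 = [-7; 8, 2, 3, 1, 2, 3].

[-7; 8, 2, 3, 1, 2, 3]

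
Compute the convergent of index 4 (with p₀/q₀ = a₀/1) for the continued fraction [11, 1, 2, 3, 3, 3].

Using pₖ = aₖpₖ₋₁ + pₖ₋₂, qₖ = aₖqₖ₋₁ + qₖ₋₂ (with p₋₁=1, p₋₂=0, q₋₁=0, q₋₂=1):
  k=0: a=11, p=11, q=1
  k=1: a=1, p=12, q=1
  k=2: a=2, p=35, q=3
  k=3: a=3, p=117, q=10
  k=4: a=3, p=386, q=33

386/33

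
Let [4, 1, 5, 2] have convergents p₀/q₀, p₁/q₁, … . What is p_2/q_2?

Using pₖ = aₖpₖ₋₁ + pₖ₋₂, qₖ = aₖqₖ₋₁ + qₖ₋₂ (with p₋₁=1, p₋₂=0, q₋₁=0, q₋₂=1):
  k=0: a=4, p=4, q=1
  k=1: a=1, p=5, q=1
  k=2: a=5, p=29, q=6

29/6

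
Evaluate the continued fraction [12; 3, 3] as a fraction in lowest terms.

123/10

Fold from the inside: start with 3/1.
  3 + 1/3 = 10/3
  12 + 3/10 = 123/10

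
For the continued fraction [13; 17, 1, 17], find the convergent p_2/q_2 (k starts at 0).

235/18

Using pₖ = aₖpₖ₋₁ + pₖ₋₂, qₖ = aₖqₖ₋₁ + qₖ₋₂ (with p₋₁=1, p₋₂=0, q₋₁=0, q₋₂=1):
  k=0: a=13, p=13, q=1
  k=1: a=17, p=222, q=17
  k=2: a=1, p=235, q=18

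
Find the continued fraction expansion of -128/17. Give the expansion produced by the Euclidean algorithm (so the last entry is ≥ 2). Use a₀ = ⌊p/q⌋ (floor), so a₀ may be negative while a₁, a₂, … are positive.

[-8; 2, 8]

-128 = -8×17 + 8
17 = 2×8 + 1
8 = 8×1 + 0  (stop)
So -128/17 = [-8; 2, 8].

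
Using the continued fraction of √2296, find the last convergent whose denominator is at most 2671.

√2296 = [47; 1, 10, 1, 94, …] (period length 4).
Convergents:
  p_0/q_0 = 47/1
  p_1/q_1 = 48/1
  p_2/q_2 = 527/11
  p_3/q_3 = 575/12
  p_4/q_4 = 54577/1139
  p_5/q_5 = 55152/1151
  p_6/q_6 = 606097/12649
q_5 = 1151 ≤ 2671 < 12649 = q_6, so the answer is 55152/1151.

55152/1151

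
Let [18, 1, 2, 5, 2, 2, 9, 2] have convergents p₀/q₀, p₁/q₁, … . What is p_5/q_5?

1607/86

Using pₖ = aₖpₖ₋₁ + pₖ₋₂, qₖ = aₖqₖ₋₁ + qₖ₋₂ (with p₋₁=1, p₋₂=0, q₋₁=0, q₋₂=1):
  k=0: a=18, p=18, q=1
  k=1: a=1, p=19, q=1
  k=2: a=2, p=56, q=3
  k=3: a=5, p=299, q=16
  k=4: a=2, p=654, q=35
  k=5: a=2, p=1607, q=86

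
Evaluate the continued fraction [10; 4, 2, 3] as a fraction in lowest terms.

317/31

Using pₖ = aₖpₖ₋₁ + pₖ₋₂ and qₖ = aₖqₖ₋₁ + qₖ₋₂:
  k=0: a=10, p=10, q=1
  k=1: a=4, p=41, q=4
  k=2: a=2, p=92, q=9
  k=3: a=3, p=317, q=31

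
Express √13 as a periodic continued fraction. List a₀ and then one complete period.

a₀ = ⌊√13⌋ = 3.

[3; 1, 1, 1, 1, 6]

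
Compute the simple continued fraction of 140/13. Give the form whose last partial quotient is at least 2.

140 = 10·13 + 10
13 = 1·10 + 3
10 = 3·3 + 1
3 = 3·1 + 0  (stop)
So 140/13 = [10; 1, 3, 3].

[10; 1, 3, 3]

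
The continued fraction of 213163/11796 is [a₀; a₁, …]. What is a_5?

213163 = 18·11796 + 835   →  a_0 = 18
11796 = 14·835 + 106   →  a_1 = 14
835 = 7·106 + 93   →  a_2 = 7
106 = 1·93 + 13   →  a_3 = 1
93 = 7·13 + 2   →  a_4 = 7
13 = 6·2 + 1   →  a_5 = 6

6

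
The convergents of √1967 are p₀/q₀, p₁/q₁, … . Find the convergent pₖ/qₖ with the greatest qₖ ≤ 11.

133/3

√1967 = [44; 2, 1, 5, 1, 2, 88, …] (period length 6).
Convergents:
  p_0/q_0 = 44/1
  p_1/q_1 = 89/2
  p_2/q_2 = 133/3
  p_3/q_3 = 754/17
q_2 = 3 ≤ 11 < 17 = q_3, so the answer is 133/3.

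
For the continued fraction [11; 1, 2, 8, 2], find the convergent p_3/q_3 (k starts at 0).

292/25

Using pₖ = aₖpₖ₋₁ + pₖ₋₂, qₖ = aₖqₖ₋₁ + qₖ₋₂ (with p₋₁=1, p₋₂=0, q₋₁=0, q₋₂=1):
  k=0: a=11, p=11, q=1
  k=1: a=1, p=12, q=1
  k=2: a=2, p=35, q=3
  k=3: a=8, p=292, q=25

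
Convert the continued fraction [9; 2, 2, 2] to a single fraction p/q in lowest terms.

113/12

Using pₖ = aₖpₖ₋₁ + pₖ₋₂ and qₖ = aₖqₖ₋₁ + qₖ₋₂:
  k=0: a=9, p=9, q=1
  k=1: a=2, p=19, q=2
  k=2: a=2, p=47, q=5
  k=3: a=2, p=113, q=12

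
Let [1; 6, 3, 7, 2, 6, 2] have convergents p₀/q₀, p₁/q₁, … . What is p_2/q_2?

Using pₖ = aₖpₖ₋₁ + pₖ₋₂, qₖ = aₖqₖ₋₁ + qₖ₋₂ (with p₋₁=1, p₋₂=0, q₋₁=0, q₋₂=1):
  k=0: a=1, p=1, q=1
  k=1: a=6, p=7, q=6
  k=2: a=3, p=22, q=19

22/19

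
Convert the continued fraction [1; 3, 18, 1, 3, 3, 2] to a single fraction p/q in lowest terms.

Fold from the inside: start with 2/1.
  3 + 1/2 = 7/2
  3 + 2/7 = 23/7
  1 + 7/23 = 30/23
  18 + 23/30 = 563/30
  3 + 30/563 = 1719/563
  1 + 563/1719 = 2282/1719

2282/1719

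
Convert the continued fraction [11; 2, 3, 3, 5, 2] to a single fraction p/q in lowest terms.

3053/267

Using pₖ = aₖpₖ₋₁ + pₖ₋₂ and qₖ = aₖqₖ₋₁ + qₖ₋₂:
  k=0: a=11, p=11, q=1
  k=1: a=2, p=23, q=2
  k=2: a=3, p=80, q=7
  k=3: a=3, p=263, q=23
  k=4: a=5, p=1395, q=122
  k=5: a=2, p=3053, q=267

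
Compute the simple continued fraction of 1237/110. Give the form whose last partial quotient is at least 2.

[11; 4, 13, 2]

1237 = 11×110 + 27
110 = 4×27 + 2
27 = 13×2 + 1
2 = 2×1 + 0  (stop)
So 1237/110 = [11; 4, 13, 2].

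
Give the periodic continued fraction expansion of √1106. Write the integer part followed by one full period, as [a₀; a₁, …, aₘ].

a₀ = ⌊√1106⌋ = 33.
With m₀=0, d₀=1 and mₖ₊₁ = dₖaₖ − mₖ, dₖ₊₁ = (n − mₖ₊₁²)/dₖ, aₖ₊₁ = ⌊(a₀+mₖ₊₁)/dₖ₊₁⌋:
  k=1: m=33, d=17, a=3
  k=2: m=18, d=46, a=1
  k=3: m=28, d=7, a=8
  k=4: m=28, d=46, a=1
  k=5: m=18, d=17, a=3
  k=6: m=33, d=1, a=66
d=1 and a=2a₀=66 at k=6, so the next step gives (m, d) = (33, 17) again — its k=1 value — and the period has length 6.

[33; 3, 1, 8, 1, 3, 66]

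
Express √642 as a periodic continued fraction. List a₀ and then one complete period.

[25; 2, 1, 24, 1, 2, 50]

a₀ = ⌊√642⌋ = 25.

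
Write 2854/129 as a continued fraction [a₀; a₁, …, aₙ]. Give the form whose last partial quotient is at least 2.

2854 = 22*129 + 16
129 = 8*16 + 1
16 = 16*1 + 0  (stop)
So 2854/129 = [22; 8, 16].

[22; 8, 16]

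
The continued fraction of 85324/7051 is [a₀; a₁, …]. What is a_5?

85324 = 12·7051 + 712   →  a_0 = 12
7051 = 9·712 + 643   →  a_1 = 9
712 = 1·643 + 69   →  a_2 = 1
643 = 9·69 + 22   →  a_3 = 9
69 = 3·22 + 3   →  a_4 = 3
22 = 7·3 + 1   →  a_5 = 7

7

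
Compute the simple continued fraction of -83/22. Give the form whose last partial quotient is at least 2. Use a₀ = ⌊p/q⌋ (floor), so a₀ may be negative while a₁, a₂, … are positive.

[-4; 4, 2, 2]

-83 = -4×22 + 5
22 = 4×5 + 2
5 = 2×2 + 1
2 = 2×1 + 0  (stop)
So -83/22 = [-4; 4, 2, 2].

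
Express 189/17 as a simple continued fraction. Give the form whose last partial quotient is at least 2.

[11; 8, 2]

189 = 11×17 + 2
17 = 8×2 + 1
2 = 2×1 + 0  (stop)
So 189/17 = [11; 8, 2].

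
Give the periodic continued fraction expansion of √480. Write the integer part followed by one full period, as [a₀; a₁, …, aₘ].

a₀ = ⌊√480⌋ = 21.
With m₀=0, d₀=1 and mₖ₊₁ = dₖaₖ − mₖ, dₖ₊₁ = (n − mₖ₊₁²)/dₖ, aₖ₊₁ = ⌊(a₀+mₖ₊₁)/dₖ₊₁⌋:
  k=1: m=21, d=39, a=1
  k=2: m=18, d=4, a=9
  k=3: m=18, d=39, a=1
  k=4: m=21, d=1, a=42
d=1 and a=2a₀=42 at k=4, so the next step gives (m, d) = (21, 39) again — its k=1 value — and the period has length 4.

[21; 1, 9, 1, 42]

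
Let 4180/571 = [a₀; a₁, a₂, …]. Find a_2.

4180 = 7·571 + 183   →  a_0 = 7
571 = 3·183 + 22   →  a_1 = 3
183 = 8·22 + 7   →  a_2 = 8

8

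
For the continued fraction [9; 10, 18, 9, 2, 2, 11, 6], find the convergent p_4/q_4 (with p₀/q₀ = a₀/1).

31475/3459

Using pₖ = aₖpₖ₋₁ + pₖ₋₂, qₖ = aₖqₖ₋₁ + qₖ₋₂ (with p₋₁=1, p₋₂=0, q₋₁=0, q₋₂=1):
  k=0: a=9, p=9, q=1
  k=1: a=10, p=91, q=10
  k=2: a=18, p=1647, q=181
  k=3: a=9, p=14914, q=1639
  k=4: a=2, p=31475, q=3459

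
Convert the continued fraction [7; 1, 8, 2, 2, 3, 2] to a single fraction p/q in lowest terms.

Using pₖ = aₖpₖ₋₁ + pₖ₋₂ and qₖ = aₖqₖ₋₁ + qₖ₋₂:
  k=0: a=7, p=7, q=1
  k=1: a=1, p=8, q=1
  k=2: a=8, p=71, q=9
  k=3: a=2, p=150, q=19
  k=4: a=2, p=371, q=47
  k=5: a=3, p=1263, q=160
  k=6: a=2, p=2897, q=367

2897/367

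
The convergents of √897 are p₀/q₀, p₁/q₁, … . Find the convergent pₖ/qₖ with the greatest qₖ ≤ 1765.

35910/1199

√897 = [29; 1, 18, 1, 58, …] (period length 4).
Convergents:
  p_0/q_0 = 29/1
  p_1/q_1 = 30/1
  p_2/q_2 = 569/19
  p_3/q_3 = 599/20
  p_4/q_4 = 35311/1179
  p_5/q_5 = 35910/1199
  p_6/q_6 = 681691/22761
q_5 = 1199 ≤ 1765 < 22761 = q_6, so the answer is 35910/1199.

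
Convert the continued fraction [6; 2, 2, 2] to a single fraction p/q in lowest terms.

77/12

Using pₖ = aₖpₖ₋₁ + pₖ₋₂ and qₖ = aₖqₖ₋₁ + qₖ₋₂:
  k=0: a=6, p=6, q=1
  k=1: a=2, p=13, q=2
  k=2: a=2, p=32, q=5
  k=3: a=2, p=77, q=12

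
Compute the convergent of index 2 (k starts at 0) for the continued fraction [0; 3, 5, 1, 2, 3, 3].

5/16

Using pₖ = aₖpₖ₋₁ + pₖ₋₂, qₖ = aₖqₖ₋₁ + qₖ₋₂ (with p₋₁=1, p₋₂=0, q₋₁=0, q₋₂=1):
  k=0: a=0, p=0, q=1
  k=1: a=3, p=1, q=3
  k=2: a=5, p=5, q=16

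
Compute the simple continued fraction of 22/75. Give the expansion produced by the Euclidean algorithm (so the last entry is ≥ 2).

22 = 0*75 + 22
75 = 3*22 + 9
22 = 2*9 + 4
9 = 2*4 + 1
4 = 4*1 + 0  (stop)
So 22/75 = [0; 3, 2, 2, 4].

[0; 3, 2, 2, 4]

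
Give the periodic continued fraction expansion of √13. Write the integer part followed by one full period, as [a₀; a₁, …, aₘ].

a₀ = ⌊√13⌋ = 3.
With m₀=0, d₀=1 and mₖ₊₁ = dₖaₖ − mₖ, dₖ₊₁ = (n − mₖ₊₁²)/dₖ, aₖ₊₁ = ⌊(a₀+mₖ₊₁)/dₖ₊₁⌋:
  k=1: m=3, d=4, a=1
  k=2: m=1, d=3, a=1
  k=3: m=2, d=3, a=1
  k=4: m=1, d=4, a=1
  k=5: m=3, d=1, a=6
d=1 and a=2a₀=6 at k=5, so the next step gives (m, d) = (3, 4) again — its k=1 value — and the period has length 5.

[3; 1, 1, 1, 1, 6]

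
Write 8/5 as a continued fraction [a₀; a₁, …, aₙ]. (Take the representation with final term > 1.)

8 = 1*5 + 3
5 = 1*3 + 2
3 = 1*2 + 1
2 = 2*1 + 0  (stop)
So 8/5 = [1; 1, 1, 2].

[1; 1, 1, 2]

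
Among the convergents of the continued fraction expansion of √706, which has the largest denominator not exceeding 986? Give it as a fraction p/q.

√706 = [26; 1, 1, 3, 26, 3, 1, 1, 52, …] (period length 8).
Convergents:
  p_0/q_0 = 26/1
  p_1/q_1 = 27/1
  p_2/q_2 = 53/2
  p_3/q_3 = 186/7
  p_4/q_4 = 4889/184
  p_5/q_5 = 14853/559
  p_6/q_6 = 19742/743
  p_7/q_7 = 34595/1302
q_6 = 743 ≤ 986 < 1302 = q_7, so the answer is 19742/743.

19742/743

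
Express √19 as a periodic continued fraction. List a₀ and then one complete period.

[4; 2, 1, 3, 1, 2, 8]

a₀ = ⌊√19⌋ = 4.
With m₀=0, d₀=1 and mₖ₊₁ = dₖaₖ − mₖ, dₖ₊₁ = (n − mₖ₊₁²)/dₖ, aₖ₊₁ = ⌊(a₀+mₖ₊₁)/dₖ₊₁⌋:
  k=1: m=4, d=3, a=2
  k=2: m=2, d=5, a=1
  k=3: m=3, d=2, a=3
  k=4: m=3, d=5, a=1
  k=5: m=2, d=3, a=2
  k=6: m=4, d=1, a=8
d=1 and a=2a₀=8 at k=6, so the next step gives (m, d) = (4, 3) again — its k=1 value — and the period has length 6.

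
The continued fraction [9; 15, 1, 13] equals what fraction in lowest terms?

2021/223

Fold from the inside: start with 13/1.
  1 + 1/13 = 14/13
  15 + 13/14 = 223/14
  9 + 14/223 = 2021/223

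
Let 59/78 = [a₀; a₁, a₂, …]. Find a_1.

1

59 = 0·78 + 59   →  a_0 = 0
78 = 1·59 + 19   →  a_1 = 1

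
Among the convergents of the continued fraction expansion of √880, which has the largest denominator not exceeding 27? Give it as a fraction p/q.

√880 = [29; 1, 1, 1, 58, …] (period length 4).
Convergents:
  p_0/q_0 = 29/1
  p_1/q_1 = 30/1
  p_2/q_2 = 59/2
  p_3/q_3 = 89/3
  p_4/q_4 = 5221/176
q_3 = 3 ≤ 27 < 176 = q_4, so the answer is 89/3.

89/3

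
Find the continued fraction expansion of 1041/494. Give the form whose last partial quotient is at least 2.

[2; 9, 3, 8, 2]

1041 = 2×494 + 53
494 = 9×53 + 17
53 = 3×17 + 2
17 = 8×2 + 1
2 = 2×1 + 0  (stop)
So 1041/494 = [2; 9, 3, 8, 2].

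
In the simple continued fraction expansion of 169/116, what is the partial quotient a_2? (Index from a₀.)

5

169 = 1·116 + 53   →  a_0 = 1
116 = 2·53 + 10   →  a_1 = 2
53 = 5·10 + 3   →  a_2 = 5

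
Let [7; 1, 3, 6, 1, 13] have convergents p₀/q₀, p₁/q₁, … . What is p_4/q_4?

Using pₖ = aₖpₖ₋₁ + pₖ₋₂, qₖ = aₖqₖ₋₁ + qₖ₋₂ (with p₋₁=1, p₋₂=0, q₋₁=0, q₋₂=1):
  k=0: a=7, p=7, q=1
  k=1: a=1, p=8, q=1
  k=2: a=3, p=31, q=4
  k=3: a=6, p=194, q=25
  k=4: a=1, p=225, q=29

225/29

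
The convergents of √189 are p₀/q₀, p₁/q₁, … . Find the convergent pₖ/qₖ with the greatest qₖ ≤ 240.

√189 = [13; 1, 2, 1, 26, …] (period length 4).
Convergents:
  p_0/q_0 = 13/1
  p_1/q_1 = 14/1
  p_2/q_2 = 41/3
  p_3/q_3 = 55/4
  p_4/q_4 = 1471/107
  p_5/q_5 = 1526/111
  p_6/q_6 = 4523/329
q_5 = 111 ≤ 240 < 329 = q_6, so the answer is 1526/111.

1526/111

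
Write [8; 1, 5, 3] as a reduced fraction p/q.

168/19

Fold from the inside: start with 3/1.
  5 + 1/3 = 16/3
  1 + 3/16 = 19/16
  8 + 16/19 = 168/19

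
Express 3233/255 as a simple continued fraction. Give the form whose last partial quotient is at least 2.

3233 = 12*255 + 173
255 = 1*173 + 82
173 = 2*82 + 9
82 = 9*9 + 1
9 = 9*1 + 0  (stop)
So 3233/255 = [12; 1, 2, 9, 9].

[12; 1, 2, 9, 9]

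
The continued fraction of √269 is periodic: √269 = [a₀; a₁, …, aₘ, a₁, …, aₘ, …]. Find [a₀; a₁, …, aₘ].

a₀ = ⌊√269⌋ = 16.
With m₀=0, d₀=1 and mₖ₊₁ = dₖaₖ − mₖ, dₖ₊₁ = (n − mₖ₊₁²)/dₖ, aₖ₊₁ = ⌊(a₀+mₖ₊₁)/dₖ₊₁⌋:
  k=1: m=16, d=13, a=2
  k=2: m=10, d=13, a=2
  k=3: m=16, d=1, a=32
d=1 and a=2a₀=32 at k=3, so the next step gives (m, d) = (16, 13) again — its k=1 value — and the period has length 3.

[16; 2, 2, 32]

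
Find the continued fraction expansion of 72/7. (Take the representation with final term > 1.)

[10; 3, 2]

72 = 10·7 + 2
7 = 3·2 + 1
2 = 2·1 + 0  (stop)
So 72/7 = [10; 3, 2].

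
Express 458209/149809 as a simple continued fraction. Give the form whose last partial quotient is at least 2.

[3; 17, 17, 19, 13, 2]

458209 = 3*149809 + 8782
149809 = 17*8782 + 515
8782 = 17*515 + 27
515 = 19*27 + 2
27 = 13*2 + 1
2 = 2*1 + 0  (stop)
So 458209/149809 = [3; 17, 17, 19, 13, 2].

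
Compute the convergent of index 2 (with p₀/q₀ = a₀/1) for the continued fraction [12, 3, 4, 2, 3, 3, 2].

Using pₖ = aₖpₖ₋₁ + pₖ₋₂, qₖ = aₖqₖ₋₁ + qₖ₋₂ (with p₋₁=1, p₋₂=0, q₋₁=0, q₋₂=1):
  k=0: a=12, p=12, q=1
  k=1: a=3, p=37, q=3
  k=2: a=4, p=160, q=13

160/13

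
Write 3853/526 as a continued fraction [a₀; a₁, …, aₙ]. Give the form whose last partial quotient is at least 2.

[7; 3, 13, 6, 2]

3853 = 7×526 + 171
526 = 3×171 + 13
171 = 13×13 + 2
13 = 6×2 + 1
2 = 2×1 + 0  (stop)
So 3853/526 = [7; 3, 13, 6, 2].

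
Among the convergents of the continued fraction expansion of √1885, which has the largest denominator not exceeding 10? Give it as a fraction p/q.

√1885 = [43; 2, 2, 2, 86, …] (period length 4).
Convergents:
  p_0/q_0 = 43/1
  p_1/q_1 = 87/2
  p_2/q_2 = 217/5
  p_3/q_3 = 521/12
q_2 = 5 ≤ 10 < 12 = q_3, so the answer is 217/5.

217/5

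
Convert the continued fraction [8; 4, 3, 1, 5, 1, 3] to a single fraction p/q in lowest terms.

Fold from the inside: start with 3/1.
  1 + 1/3 = 4/3
  5 + 3/4 = 23/4
  1 + 4/23 = 27/23
  3 + 23/27 = 104/27
  4 + 27/104 = 443/104
  8 + 104/443 = 3648/443

3648/443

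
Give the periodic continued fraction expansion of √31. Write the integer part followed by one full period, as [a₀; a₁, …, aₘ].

[5; 1, 1, 3, 5, 3, 1, 1, 10]

a₀ = ⌊√31⌋ = 5.
With m₀=0, d₀=1 and mₖ₊₁ = dₖaₖ − mₖ, dₖ₊₁ = (n − mₖ₊₁²)/dₖ, aₖ₊₁ = ⌊(a₀+mₖ₊₁)/dₖ₊₁⌋:
  k=1: m=5, d=6, a=1
  k=2: m=1, d=5, a=1
  k=3: m=4, d=3, a=3
  k=4: m=5, d=2, a=5
  k=5: m=5, d=3, a=3
  k=6: m=4, d=5, a=1
  k=7: m=1, d=6, a=1
  k=8: m=5, d=1, a=10
d=1 and a=2a₀=10 at k=8, so the next step gives (m, d) = (5, 6) again — its k=1 value — and the period has length 8.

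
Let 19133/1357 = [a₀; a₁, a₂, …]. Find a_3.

19133 = 14·1357 + 135   →  a_0 = 14
1357 = 10·135 + 7   →  a_1 = 10
135 = 19·7 + 2   →  a_2 = 19
7 = 3·2 + 1   →  a_3 = 3

3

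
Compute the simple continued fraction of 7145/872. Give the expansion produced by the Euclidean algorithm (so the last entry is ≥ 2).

[8; 5, 6, 3, 1, 6]

7145 = 8·872 + 169
872 = 5·169 + 27
169 = 6·27 + 7
27 = 3·7 + 6
7 = 1·6 + 1
6 = 6·1 + 0  (stop)
So 7145/872 = [8; 5, 6, 3, 1, 6].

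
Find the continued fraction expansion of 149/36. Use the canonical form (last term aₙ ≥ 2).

149 = 4×36 + 5
36 = 7×5 + 1
5 = 5×1 + 0  (stop)
So 149/36 = [4; 7, 5].

[4; 7, 5]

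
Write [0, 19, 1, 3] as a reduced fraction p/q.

Fold from the inside: start with 3/1.
  1 + 1/3 = 4/3
  19 + 3/4 = 79/4
  0 + 4/79 = 4/79

4/79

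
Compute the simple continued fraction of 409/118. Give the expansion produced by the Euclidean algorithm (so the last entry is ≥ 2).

409 = 3×118 + 55
118 = 2×55 + 8
55 = 6×8 + 7
8 = 1×7 + 1
7 = 7×1 + 0  (stop)
So 409/118 = [3; 2, 6, 1, 7].

[3; 2, 6, 1, 7]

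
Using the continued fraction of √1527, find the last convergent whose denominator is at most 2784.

√1527 = [39; 13, 78, …] (period length 2).
Convergents:
  p_0/q_0 = 39/1
  p_1/q_1 = 508/13
  p_2/q_2 = 39663/1015
  p_3/q_3 = 516127/13208
q_2 = 1015 ≤ 2784 < 13208 = q_3, so the answer is 39663/1015.

39663/1015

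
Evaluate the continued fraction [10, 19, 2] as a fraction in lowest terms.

Using pₖ = aₖpₖ₋₁ + pₖ₋₂ and qₖ = aₖqₖ₋₁ + qₖ₋₂:
  k=0: a=10, p=10, q=1
  k=1: a=19, p=191, q=19
  k=2: a=2, p=392, q=39

392/39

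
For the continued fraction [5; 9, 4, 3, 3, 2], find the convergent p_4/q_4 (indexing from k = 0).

2028/397

Using pₖ = aₖpₖ₋₁ + pₖ₋₂, qₖ = aₖqₖ₋₁ + qₖ₋₂ (with p₋₁=1, p₋₂=0, q₋₁=0, q₋₂=1):
  k=0: a=5, p=5, q=1
  k=1: a=9, p=46, q=9
  k=2: a=4, p=189, q=37
  k=3: a=3, p=613, q=120
  k=4: a=3, p=2028, q=397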